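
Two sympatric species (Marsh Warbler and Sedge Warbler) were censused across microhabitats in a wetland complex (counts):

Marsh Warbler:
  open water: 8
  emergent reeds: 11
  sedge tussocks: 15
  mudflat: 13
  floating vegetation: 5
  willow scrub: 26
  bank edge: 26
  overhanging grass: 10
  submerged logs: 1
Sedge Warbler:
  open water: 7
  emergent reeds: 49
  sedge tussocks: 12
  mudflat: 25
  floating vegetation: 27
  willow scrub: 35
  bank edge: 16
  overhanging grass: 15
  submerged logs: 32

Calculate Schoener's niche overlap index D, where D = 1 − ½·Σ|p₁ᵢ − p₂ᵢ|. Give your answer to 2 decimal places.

Proportions for Marsh Warbler (n=115): 8/115=0.0696, 11/115=0.0957, 15/115=0.1304, 13/115=0.1130, 5/115=0.0435, 26/115=0.2261, 26/115=0.2261, 10/115=0.0870, 1/115=0.0087
Proportions for Sedge Warbler (n=218): 7/218=0.0321, 49/218=0.2248, 12/218=0.0550, 25/218=0.1147, 27/218=0.1239, 35/218=0.1606, 16/218=0.0734, 15/218=0.0688, 32/218=0.1468
Σ|p₁ᵢ − p₂ᵢ| = 0.0375 + 0.1291 + 0.0754 + 0.0017 + 0.0804 + 0.0655 + 0.1527 + 0.0182 + 0.1381 = 0.6986
D = 1 − ½ × 0.6986 = 1 − 0.34930 = 0.65070

0.65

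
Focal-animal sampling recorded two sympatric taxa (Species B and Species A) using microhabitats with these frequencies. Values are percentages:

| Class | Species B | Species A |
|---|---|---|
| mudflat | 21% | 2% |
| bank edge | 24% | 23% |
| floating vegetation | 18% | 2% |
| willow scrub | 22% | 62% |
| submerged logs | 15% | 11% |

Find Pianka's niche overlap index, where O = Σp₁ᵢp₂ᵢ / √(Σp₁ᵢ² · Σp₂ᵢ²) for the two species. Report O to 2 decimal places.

Convert percentages to proportions (divide by 100).
Σ p₁ᵢp₂ᵢ = 0.0042 + 0.0552 + 0.0036 + 0.1364 + 0.0165 = 0.2159
Σp_1ᵢ² = 0.21² + 0.24² + 0.18² + 0.22² + 0.15² = 0.0441 + 0.0576 + 0.0324 + 0.0484 + 0.0225 = 0.2050
Σp_2ᵢ² = 0.02² + 0.23² + 0.02² + 0.62² + 0.11² = 0.0004 + 0.0529 + 0.0004 + 0.3844 + 0.0121 = 0.4502
O = 0.2159 / √(0.2050 × 0.4502) = 0.2159 / 0.30379 = 0.7107

0.71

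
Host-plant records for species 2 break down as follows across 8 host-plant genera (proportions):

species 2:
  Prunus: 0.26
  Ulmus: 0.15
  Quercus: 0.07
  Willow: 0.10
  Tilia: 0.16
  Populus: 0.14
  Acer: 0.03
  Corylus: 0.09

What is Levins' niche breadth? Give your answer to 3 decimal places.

6.281

Σpᵢ² = 0.26² + 0.15² + 0.07² + 0.10² + 0.16² + 0.14² + 0.03² + 0.09² = 0.0676 + 0.0225 + 0.0049 + 0.0100 + 0.0256 + 0.0196 + 0.0009 + 0.0081 = 0.1592
B = 1 / 0.1592 = 6.28141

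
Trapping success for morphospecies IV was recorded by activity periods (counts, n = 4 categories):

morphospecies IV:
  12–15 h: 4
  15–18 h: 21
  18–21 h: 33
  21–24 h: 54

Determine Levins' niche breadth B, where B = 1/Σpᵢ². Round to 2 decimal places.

Proportions for morphospecies IV (n=112): 4/112=0.0357, 21/112=0.1875, 33/112=0.2946, 54/112=0.4821
Σpᵢ² = 0.0357² + 0.1875² + 0.2946² + 0.4821² = 0.001274 + 0.035156 + 0.086789 + 0.232420 = 0.355639
B = 1 / 0.355639 = 2.8118

2.81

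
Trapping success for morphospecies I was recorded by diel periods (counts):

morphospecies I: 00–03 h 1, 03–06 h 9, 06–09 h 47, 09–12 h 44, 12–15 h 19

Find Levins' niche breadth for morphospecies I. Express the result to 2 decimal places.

3.14

Proportions for morphospecies I (n=120): 1/120=0.0083, 9/120=0.0750, 47/120=0.3917, 44/120=0.3667, 19/120=0.1583
Σpᵢ² = 0.0083² + 0.0750² + 0.3917² + 0.3667² + 0.1583² = 0.000069 + 0.005625 + 0.153429 + 0.134469 + 0.025059 = 0.318651
B = 1 / 0.318651 = 3.1382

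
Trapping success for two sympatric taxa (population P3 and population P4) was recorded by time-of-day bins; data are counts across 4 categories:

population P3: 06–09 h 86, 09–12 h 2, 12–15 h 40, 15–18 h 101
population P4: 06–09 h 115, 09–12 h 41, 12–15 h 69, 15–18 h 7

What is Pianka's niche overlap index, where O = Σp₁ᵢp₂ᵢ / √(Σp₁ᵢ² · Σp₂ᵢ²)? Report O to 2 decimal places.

Proportions for population P3 (n=229): 86/229=0.3755, 2/229=0.0087, 40/229=0.1747, 101/229=0.4410
Proportions for population P4 (n=232): 115/232=0.4957, 41/232=0.1767, 69/232=0.2974, 7/232=0.0302
Σ p₁ᵢp₂ᵢ = 0.186135 + 0.001537 + 0.051956 + 0.013318 = 0.252946
Σp_1ᵢ² = 0.3755² + 0.0087² + 0.1747² + 0.4410² = 0.141000 + 0.000076 + 0.030520 + 0.194481 = 0.366077
Σp_2ᵢ² = 0.4957² + 0.1767² + 0.2974² + 0.0302² = 0.245718 + 0.031223 + 0.088447 + 0.000912 = 0.366300
O = 0.252946 / √(0.366077 × 0.366300) = 0.252946 / 0.3661885 = 0.6908

0.69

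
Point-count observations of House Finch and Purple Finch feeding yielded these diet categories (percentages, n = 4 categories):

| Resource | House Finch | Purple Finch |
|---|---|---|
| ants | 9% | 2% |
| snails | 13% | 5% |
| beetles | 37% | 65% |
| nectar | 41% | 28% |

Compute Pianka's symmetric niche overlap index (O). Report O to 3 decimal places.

0.892

Convert percentages to proportions (divide by 100).
Σ p₁ᵢp₂ᵢ = 0.0018 + 0.0065 + 0.2405 + 0.1148 = 0.3636
Σp_1ᵢ² = 0.09² + 0.13² + 0.37² + 0.41² = 0.0081 + 0.0169 + 0.1369 + 0.1681 = 0.3300
Σp_2ᵢ² = 0.02² + 0.05² + 0.65² + 0.28² = 0.0004 + 0.0025 + 0.4225 + 0.0784 = 0.5038
O = 0.3636 / √(0.3300 × 0.5038) = 0.3636 / 0.407743 = 0.89174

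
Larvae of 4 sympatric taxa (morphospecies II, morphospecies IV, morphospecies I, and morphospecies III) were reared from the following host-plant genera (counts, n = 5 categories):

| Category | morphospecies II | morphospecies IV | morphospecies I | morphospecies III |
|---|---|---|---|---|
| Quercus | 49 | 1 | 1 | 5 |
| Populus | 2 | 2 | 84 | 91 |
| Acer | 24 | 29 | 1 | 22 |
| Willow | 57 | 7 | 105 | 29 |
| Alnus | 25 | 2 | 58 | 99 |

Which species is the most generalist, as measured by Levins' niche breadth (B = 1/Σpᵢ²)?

morphospecies II

Proportions for morphospecies II (n=157): 49/157=0.3121, 2/157=0.0127, 24/157=0.1529, 57/157=0.3631, 25/157=0.1592
Proportions for morphospecies IV (n=41): 1/41=0.0244, 2/41=0.0488, 29/41=0.7073, 7/41=0.1707, 2/41=0.0488
Proportions for morphospecies I (n=249): 1/249=0.0040, 84/249=0.3373, 1/249=0.0040, 105/249=0.4217, 58/249=0.2329
Proportions for morphospecies III (n=246): 5/246=0.0203, 91/246=0.3699, 22/246=0.0894, 29/246=0.1179, 99/246=0.4024
Σp_IIᵢ² = 0.3121² + 0.0127² + 0.1529² + 0.3631² + 0.1592² = 0.097406 + 0.000161 + 0.023378 + 0.131842 + 0.025345 = 0.278132
B_II = 1 / 0.278132 = 3.5954
Σp_IVᵢ² = 0.0244² + 0.0488² + 0.7073² + 0.1707² + 0.0488² = 0.000595 + 0.002381 + 0.500273 + 0.029138 + 0.002381 = 0.534768
B_IV = 1 / 0.534768 = 1.8700
Σp_Iᵢ² = 0.0040² + 0.3373² + 0.0040² + 0.4217² + 0.2329² = 0.000016 + 0.113771 + 0.000016 + 0.177831 + 0.054242 = 0.345876
B_I = 1 / 0.345876 = 2.8912
Σp_IIIᵢ² = 0.0203² + 0.3699² + 0.0894² + 0.1179² + 0.4024² = 0.000412 + 0.136826 + 0.007992 + 0.013900 + 0.161926 = 0.321056
B_III = 1 / 0.321056 = 3.1147
Highest B → broadest niche (most generalist): morphospecies II (B = 3.60).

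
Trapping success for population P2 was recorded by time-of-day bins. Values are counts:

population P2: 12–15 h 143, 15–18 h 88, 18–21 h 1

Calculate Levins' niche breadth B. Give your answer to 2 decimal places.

Proportions for population P2 (n=232): 143/232=0.6164, 88/232=0.3793, 1/232=0.0043
Σpᵢ² = 0.6164² + 0.3793² + 0.0043² = 0.379949 + 0.143868 + 0.000018 = 0.523835
B = 1 / 0.523835 = 1.9090

1.91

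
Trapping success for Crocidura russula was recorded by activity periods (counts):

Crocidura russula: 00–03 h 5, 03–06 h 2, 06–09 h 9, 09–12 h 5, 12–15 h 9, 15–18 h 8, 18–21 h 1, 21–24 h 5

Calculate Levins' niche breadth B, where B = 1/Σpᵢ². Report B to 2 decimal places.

Proportions for Crocidura russula (n=44): 5/44=0.1136, 2/44=0.0455, 9/44=0.2045, 5/44=0.1136, 9/44=0.2045, 8/44=0.1818, 1/44=0.0227, 5/44=0.1136
Σpᵢ² = 0.1136² + 0.0455² + 0.2045² + 0.1136² + 0.2045² + 0.1818² + 0.0227² + 0.1136² = 0.012905 + 0.002070 + 0.041820 + 0.012905 + 0.041820 + 0.033051 + 0.000515 + 0.012905 = 0.157991
B = 1 / 0.157991 = 6.3295

6.33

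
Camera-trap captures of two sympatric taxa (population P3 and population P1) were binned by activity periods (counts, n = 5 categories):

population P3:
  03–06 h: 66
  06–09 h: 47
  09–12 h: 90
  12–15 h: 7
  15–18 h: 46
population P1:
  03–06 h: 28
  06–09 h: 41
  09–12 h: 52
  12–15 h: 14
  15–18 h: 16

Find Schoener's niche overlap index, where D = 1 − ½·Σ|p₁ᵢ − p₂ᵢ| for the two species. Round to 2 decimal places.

0.85

Proportions for population P3 (n=256): 66/256=0.2578, 47/256=0.1836, 90/256=0.3516, 7/256=0.0273, 46/256=0.1797
Proportions for population P1 (n=151): 28/151=0.1854, 41/151=0.2715, 52/151=0.3444, 14/151=0.0927, 16/151=0.1060
Σ|p₁ᵢ − p₂ᵢ| = 0.0724 + 0.0879 + 0.0072 + 0.0654 + 0.0737 = 0.3066
D = 1 − ½ × 0.3066 = 1 − 0.15330 = 0.84670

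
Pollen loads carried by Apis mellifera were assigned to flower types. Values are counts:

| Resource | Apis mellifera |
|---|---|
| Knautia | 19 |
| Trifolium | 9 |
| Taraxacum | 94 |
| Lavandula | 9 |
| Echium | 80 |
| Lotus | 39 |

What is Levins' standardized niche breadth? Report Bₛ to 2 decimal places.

Proportions for Apis mellifera (n=250): 19/250=0.0760, 9/250=0.0360, 94/250=0.3760, 9/250=0.0360, 80/250=0.3200, 39/250=0.1560
Σpᵢ² = 0.0760² + 0.0360² + 0.3760² + 0.0360² + 0.3200² + 0.1560² = 0.005776 + 0.001296 + 0.141376 + 0.001296 + 0.102400 + 0.024336 = 0.276480
B = 1 / 0.276480 = 3.6169
Bₛ = (B − 1)/(n − 1) = (3.6169 − 1)/(6 − 1) = 2.6169/5 = 0.5234

0.52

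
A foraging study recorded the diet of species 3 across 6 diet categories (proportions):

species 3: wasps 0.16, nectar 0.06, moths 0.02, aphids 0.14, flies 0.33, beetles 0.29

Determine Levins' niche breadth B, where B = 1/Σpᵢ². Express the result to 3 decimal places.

Σpᵢ² = 0.16² + 0.06² + 0.02² + 0.14² + 0.33² + 0.29² = 0.0256 + 0.0036 + 0.0004 + 0.0196 + 0.1089 + 0.0841 = 0.2422
B = 1 / 0.2422 = 4.12882

4.129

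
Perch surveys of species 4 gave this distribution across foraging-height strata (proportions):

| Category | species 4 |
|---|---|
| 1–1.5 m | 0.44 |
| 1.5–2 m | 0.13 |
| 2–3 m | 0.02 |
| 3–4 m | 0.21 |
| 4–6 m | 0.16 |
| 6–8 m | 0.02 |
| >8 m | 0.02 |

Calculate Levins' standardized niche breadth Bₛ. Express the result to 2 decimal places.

Σpᵢ² = 0.44² + 0.13² + 0.02² + 0.21² + 0.16² + 0.02² + 0.02² = 0.1936 + 0.0169 + 0.0004 + 0.0441 + 0.0256 + 0.0004 + 0.0004 = 0.2814
B = 1 / 0.2814 = 3.5537
Bₛ = (B − 1)/(n − 1) = (3.5537 − 1)/(7 − 1) = 2.5537/6 = 0.4256

0.43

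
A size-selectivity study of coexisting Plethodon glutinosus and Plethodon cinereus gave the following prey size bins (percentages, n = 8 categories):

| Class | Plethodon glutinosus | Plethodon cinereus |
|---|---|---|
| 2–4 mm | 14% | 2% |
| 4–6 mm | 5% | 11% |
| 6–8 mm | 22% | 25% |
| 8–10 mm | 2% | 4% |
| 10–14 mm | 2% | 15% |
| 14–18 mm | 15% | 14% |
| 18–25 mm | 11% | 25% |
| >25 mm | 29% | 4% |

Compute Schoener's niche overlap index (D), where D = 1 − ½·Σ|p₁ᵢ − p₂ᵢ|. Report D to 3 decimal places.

0.620

Convert percentages to proportions (divide by 100).
Σ|p₁ᵢ − p₂ᵢ| = 0.12 + 0.06 + 0.03 + 0.02 + 0.13 + 0.01 + 0.14 + 0.25 = 0.76
D = 1 − ½ × 0.76 = 1 − 0.380 = 0.62000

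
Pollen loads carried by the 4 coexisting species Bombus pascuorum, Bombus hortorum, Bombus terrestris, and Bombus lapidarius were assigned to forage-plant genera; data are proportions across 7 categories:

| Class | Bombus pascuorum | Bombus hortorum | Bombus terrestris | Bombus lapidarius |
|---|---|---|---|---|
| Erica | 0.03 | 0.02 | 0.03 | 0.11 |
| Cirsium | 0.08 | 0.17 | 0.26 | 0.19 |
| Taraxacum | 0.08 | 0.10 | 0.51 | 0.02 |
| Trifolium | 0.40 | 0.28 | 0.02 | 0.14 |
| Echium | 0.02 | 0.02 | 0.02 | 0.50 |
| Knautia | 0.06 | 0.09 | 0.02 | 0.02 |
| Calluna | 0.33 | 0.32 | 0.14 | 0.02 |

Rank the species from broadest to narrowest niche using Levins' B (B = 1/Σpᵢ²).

Σp_pascᵢ² = 0.03² + 0.08² + 0.08² + 0.40² + 0.02² + 0.06² + 0.33² = 0.0009 + 0.0064 + 0.0064 + 0.1600 + 0.0004 + 0.0036 + 0.1089 = 0.2866
B_pasc = 1 / 0.2866 = 3.4892
Σp_hortᵢ² = 0.02² + 0.17² + 0.10² + 0.28² + 0.02² + 0.09² + 0.32² = 0.0004 + 0.0289 + 0.0100 + 0.0784 + 0.0004 + 0.0081 + 0.1024 = 0.2286
B_hort = 1 / 0.2286 = 4.3745
Σp_terrᵢ² = 0.03² + 0.26² + 0.51² + 0.02² + 0.02² + 0.02² + 0.14² = 0.0009 + 0.0676 + 0.2601 + 0.0004 + 0.0004 + 0.0004 + 0.0196 = 0.3494
B_terr = 1 / 0.3494 = 2.8620
Σp_lapiᵢ² = 0.11² + 0.19² + 0.02² + 0.14² + 0.50² + 0.02² + 0.02² = 0.0121 + 0.0361 + 0.0004 + 0.0196 + 0.2500 + 0.0004 + 0.0004 = 0.3190
B_lapi = 1 / 0.3190 = 3.1348
Ranking by B (broadest → narrowest): Bombus hortorum (4.37) > Bombus pascuorum (3.49) > Bombus lapidarius (3.13) > Bombus terrestris (2.86)

Bombus hortorum > Bombus pascuorum > Bombus lapidarius > Bombus terrestris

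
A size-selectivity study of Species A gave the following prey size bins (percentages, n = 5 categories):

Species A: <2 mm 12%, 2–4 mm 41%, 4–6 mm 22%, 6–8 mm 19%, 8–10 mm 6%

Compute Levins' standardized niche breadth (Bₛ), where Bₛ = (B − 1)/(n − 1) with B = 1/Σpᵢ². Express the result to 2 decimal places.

Convert percentages to proportions (divide by 100).
Σpᵢ² = 0.12² + 0.41² + 0.22² + 0.19² + 0.06² = 0.0144 + 0.1681 + 0.0484 + 0.0361 + 0.0036 = 0.2706
B = 1 / 0.2706 = 3.6955
Bₛ = (B − 1)/(n − 1) = (3.6955 − 1)/(5 − 1) = 2.6955/4 = 0.6739

0.67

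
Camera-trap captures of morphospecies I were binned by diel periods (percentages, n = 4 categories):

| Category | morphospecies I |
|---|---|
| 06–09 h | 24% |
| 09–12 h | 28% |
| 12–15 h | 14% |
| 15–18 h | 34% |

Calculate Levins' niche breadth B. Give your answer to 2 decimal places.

3.69

Convert percentages to proportions (divide by 100).
Σpᵢ² = 0.24² + 0.28² + 0.14² + 0.34² = 0.0576 + 0.0784 + 0.0196 + 0.1156 = 0.2712
B = 1 / 0.2712 = 3.6873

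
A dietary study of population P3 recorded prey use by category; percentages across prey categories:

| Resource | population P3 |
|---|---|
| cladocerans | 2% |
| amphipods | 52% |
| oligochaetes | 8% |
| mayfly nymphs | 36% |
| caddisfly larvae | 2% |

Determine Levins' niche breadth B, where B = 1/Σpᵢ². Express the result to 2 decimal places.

2.46

Convert percentages to proportions (divide by 100).
Σpᵢ² = 0.02² + 0.52² + 0.08² + 0.36² + 0.02² = 0.0004 + 0.2704 + 0.0064 + 0.1296 + 0.0004 = 0.4072
B = 1 / 0.4072 = 2.4558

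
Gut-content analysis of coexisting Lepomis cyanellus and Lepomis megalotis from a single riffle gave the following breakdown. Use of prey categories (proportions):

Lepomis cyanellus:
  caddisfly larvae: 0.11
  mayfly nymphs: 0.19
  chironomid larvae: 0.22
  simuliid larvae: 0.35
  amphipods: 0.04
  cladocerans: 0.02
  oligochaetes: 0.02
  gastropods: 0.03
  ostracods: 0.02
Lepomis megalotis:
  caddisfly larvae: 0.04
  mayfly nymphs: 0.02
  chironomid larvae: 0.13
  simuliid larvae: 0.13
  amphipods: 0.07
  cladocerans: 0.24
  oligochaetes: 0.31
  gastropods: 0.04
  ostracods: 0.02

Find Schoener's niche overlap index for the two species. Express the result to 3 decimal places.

0.450

Σ|p₁ᵢ − p₂ᵢ| = 0.07 + 0.17 + 0.09 + 0.22 + 0.03 + 0.22 + 0.29 + 0.01 + 0.00 = 1.10
D = 1 − ½ × 1.10 = 1 − 0.550 = 0.45000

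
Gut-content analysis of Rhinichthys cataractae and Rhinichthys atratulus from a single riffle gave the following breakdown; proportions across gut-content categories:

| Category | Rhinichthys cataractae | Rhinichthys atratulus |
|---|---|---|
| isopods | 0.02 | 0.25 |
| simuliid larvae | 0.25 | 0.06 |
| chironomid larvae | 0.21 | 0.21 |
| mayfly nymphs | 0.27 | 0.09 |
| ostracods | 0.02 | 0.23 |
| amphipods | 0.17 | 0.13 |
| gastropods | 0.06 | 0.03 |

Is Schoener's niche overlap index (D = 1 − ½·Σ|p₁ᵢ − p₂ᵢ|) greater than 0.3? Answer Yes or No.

Σ|p₁ᵢ − p₂ᵢ| = 0.23 + 0.19 + 0.00 + 0.18 + 0.21 + 0.04 + 0.03 = 0.88
D = 1 − ½ × 0.88 = 1 − 0.440 = 0.5600
D = 0.5600 > 0.3 → Yes.

Yes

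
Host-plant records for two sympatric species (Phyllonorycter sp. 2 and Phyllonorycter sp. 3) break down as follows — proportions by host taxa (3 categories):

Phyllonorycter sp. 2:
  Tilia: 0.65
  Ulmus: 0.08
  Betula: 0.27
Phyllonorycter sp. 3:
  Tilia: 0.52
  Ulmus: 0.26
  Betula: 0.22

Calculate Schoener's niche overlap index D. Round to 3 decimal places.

0.820

Σ|p₁ᵢ − p₂ᵢ| = 0.13 + 0.18 + 0.05 = 0.36
D = 1 − ½ × 0.36 = 1 − 0.180 = 0.82000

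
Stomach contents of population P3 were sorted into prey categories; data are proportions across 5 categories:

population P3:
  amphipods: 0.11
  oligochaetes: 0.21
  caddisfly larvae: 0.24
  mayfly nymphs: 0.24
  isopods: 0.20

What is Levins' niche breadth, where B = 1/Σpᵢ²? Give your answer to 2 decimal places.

4.73

Σpᵢ² = 0.11² + 0.21² + 0.24² + 0.24² + 0.20² = 0.0121 + 0.0441 + 0.0576 + 0.0576 + 0.0400 = 0.2114
B = 1 / 0.2114 = 4.7304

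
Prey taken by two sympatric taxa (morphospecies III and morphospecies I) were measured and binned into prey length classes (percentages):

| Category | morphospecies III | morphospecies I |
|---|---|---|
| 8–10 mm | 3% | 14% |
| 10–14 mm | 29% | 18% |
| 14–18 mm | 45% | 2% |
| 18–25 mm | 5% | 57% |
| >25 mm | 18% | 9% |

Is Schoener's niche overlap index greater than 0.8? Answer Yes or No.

Convert percentages to proportions (divide by 100).
Σ|p₁ᵢ − p₂ᵢ| = 0.11 + 0.11 + 0.43 + 0.52 + 0.09 = 1.26
D = 1 − ½ × 1.26 = 1 − 0.630 = 0.3700
D = 0.3700 < 0.8 → No.

No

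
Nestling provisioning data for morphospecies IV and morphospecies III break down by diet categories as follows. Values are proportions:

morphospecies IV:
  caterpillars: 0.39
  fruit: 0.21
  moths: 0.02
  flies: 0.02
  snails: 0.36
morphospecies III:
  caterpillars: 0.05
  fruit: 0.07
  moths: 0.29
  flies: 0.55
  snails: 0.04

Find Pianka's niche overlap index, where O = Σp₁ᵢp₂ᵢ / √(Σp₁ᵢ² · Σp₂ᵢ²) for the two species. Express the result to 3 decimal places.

Σ p₁ᵢp₂ᵢ = 0.0195 + 0.0147 + 0.0058 + 0.0110 + 0.0144 = 0.0654
Σp_1ᵢ² = 0.39² + 0.21² + 0.02² + 0.02² + 0.36² = 0.1521 + 0.0441 + 0.0004 + 0.0004 + 0.1296 = 0.3266
Σp_2ᵢ² = 0.05² + 0.07² + 0.29² + 0.55² + 0.04² = 0.0025 + 0.0049 + 0.0841 + 0.3025 + 0.0016 = 0.3956
O = 0.0654 / √(0.3266 × 0.3956) = 0.0654 / 0.359448 = 0.18195

0.182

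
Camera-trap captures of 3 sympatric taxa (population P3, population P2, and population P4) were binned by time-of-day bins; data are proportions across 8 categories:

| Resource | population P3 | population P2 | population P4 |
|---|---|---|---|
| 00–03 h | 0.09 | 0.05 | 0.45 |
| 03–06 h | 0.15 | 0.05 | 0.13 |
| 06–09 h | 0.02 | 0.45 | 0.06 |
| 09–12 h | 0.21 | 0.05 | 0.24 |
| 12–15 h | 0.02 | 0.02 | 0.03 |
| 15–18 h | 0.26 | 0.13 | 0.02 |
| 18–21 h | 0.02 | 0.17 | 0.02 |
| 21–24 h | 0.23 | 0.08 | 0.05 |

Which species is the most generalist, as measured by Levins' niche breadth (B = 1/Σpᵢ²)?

population P3

Σp_P3ᵢ² = 0.09² + 0.15² + 0.02² + 0.21² + 0.02² + 0.26² + 0.02² + 0.23² = 0.0081 + 0.0225 + 0.0004 + 0.0441 + 0.0004 + 0.0676 + 0.0004 + 0.0529 = 0.1964
B_P3 = 1 / 0.1964 = 5.0916
Σp_P2ᵢ² = 0.05² + 0.05² + 0.45² + 0.05² + 0.02² + 0.13² + 0.17² + 0.08² = 0.0025 + 0.0025 + 0.2025 + 0.0025 + 0.0004 + 0.0169 + 0.0289 + 0.0064 = 0.2626
B_P2 = 1 / 0.2626 = 3.8081
Σp_P4ᵢ² = 0.45² + 0.13² + 0.06² + 0.24² + 0.03² + 0.02² + 0.02² + 0.05² = 0.2025 + 0.0169 + 0.0036 + 0.0576 + 0.0009 + 0.0004 + 0.0004 + 0.0025 = 0.2848
B_P4 = 1 / 0.2848 = 3.5112
Highest B → broadest niche (most generalist): population P3 (B = 5.09).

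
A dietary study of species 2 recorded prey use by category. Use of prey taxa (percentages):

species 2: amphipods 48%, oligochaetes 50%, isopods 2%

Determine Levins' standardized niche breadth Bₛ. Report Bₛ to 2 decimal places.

0.54

Convert percentages to proportions (divide by 100).
Σpᵢ² = 0.48² + 0.50² + 0.02² = 0.2304 + 0.2500 + 0.0004 = 0.4808
B = 1 / 0.4808 = 2.0799
Bₛ = (B − 1)/(n − 1) = (2.0799 − 1)/(3 − 1) = 1.0799/2 = 0.5400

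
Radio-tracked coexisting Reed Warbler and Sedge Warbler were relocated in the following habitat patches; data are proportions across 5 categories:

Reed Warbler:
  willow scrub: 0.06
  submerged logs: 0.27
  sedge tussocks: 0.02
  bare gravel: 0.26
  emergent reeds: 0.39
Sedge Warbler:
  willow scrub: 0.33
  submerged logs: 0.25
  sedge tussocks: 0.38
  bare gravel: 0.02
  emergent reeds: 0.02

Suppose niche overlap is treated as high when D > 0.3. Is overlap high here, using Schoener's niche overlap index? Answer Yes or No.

Σ|p₁ᵢ − p₂ᵢ| = 0.27 + 0.02 + 0.36 + 0.24 + 0.37 = 1.26
D = 1 − ½ × 1.26 = 1 − 0.630 = 0.3700
D = 0.3700 > 0.3 → Yes.

Yes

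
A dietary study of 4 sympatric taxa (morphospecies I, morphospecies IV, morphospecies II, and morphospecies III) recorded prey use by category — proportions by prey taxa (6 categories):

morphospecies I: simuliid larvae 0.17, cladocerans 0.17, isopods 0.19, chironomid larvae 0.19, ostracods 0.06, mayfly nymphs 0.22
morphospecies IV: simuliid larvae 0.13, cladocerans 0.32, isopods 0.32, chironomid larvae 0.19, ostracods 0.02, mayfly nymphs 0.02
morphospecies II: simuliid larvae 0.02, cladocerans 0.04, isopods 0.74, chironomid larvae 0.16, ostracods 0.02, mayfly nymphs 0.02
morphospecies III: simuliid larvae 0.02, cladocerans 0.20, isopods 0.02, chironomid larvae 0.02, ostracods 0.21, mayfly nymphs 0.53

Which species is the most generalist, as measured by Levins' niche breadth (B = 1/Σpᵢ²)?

Σp_Iᵢ² = 0.17² + 0.17² + 0.19² + 0.19² + 0.06² + 0.22² = 0.0289 + 0.0289 + 0.0361 + 0.0361 + 0.0036 + 0.0484 = 0.1820
B_I = 1 / 0.1820 = 5.4945
Σp_IVᵢ² = 0.13² + 0.32² + 0.32² + 0.19² + 0.02² + 0.02² = 0.0169 + 0.1024 + 0.1024 + 0.0361 + 0.0004 + 0.0004 = 0.2586
B_IV = 1 / 0.2586 = 3.8670
Σp_IIᵢ² = 0.02² + 0.04² + 0.74² + 0.16² + 0.02² + 0.02² = 0.0004 + 0.0016 + 0.5476 + 0.0256 + 0.0004 + 0.0004 = 0.5760
B_II = 1 / 0.5760 = 1.7361
Σp_IIIᵢ² = 0.02² + 0.20² + 0.02² + 0.02² + 0.21² + 0.53² = 0.0004 + 0.0400 + 0.0004 + 0.0004 + 0.0441 + 0.2809 = 0.3662
B_III = 1 / 0.3662 = 2.7307
Highest B → broadest niche (most generalist): morphospecies I (B = 5.49).

morphospecies I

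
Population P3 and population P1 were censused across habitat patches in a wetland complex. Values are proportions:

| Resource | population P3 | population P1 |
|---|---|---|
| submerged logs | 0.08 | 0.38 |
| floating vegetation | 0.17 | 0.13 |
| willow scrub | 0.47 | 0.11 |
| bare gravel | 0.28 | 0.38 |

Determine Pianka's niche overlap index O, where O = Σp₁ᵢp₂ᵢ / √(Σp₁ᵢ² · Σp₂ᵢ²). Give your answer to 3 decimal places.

Σ p₁ᵢp₂ᵢ = 0.0304 + 0.0221 + 0.0517 + 0.1064 = 0.2106
Σp_1ᵢ² = 0.08² + 0.17² + 0.47² + 0.28² = 0.0064 + 0.0289 + 0.2209 + 0.0784 = 0.3346
Σp_2ᵢ² = 0.38² + 0.13² + 0.11² + 0.38² = 0.1444 + 0.0169 + 0.0121 + 0.1444 = 0.3178
O = 0.2106 / √(0.3346 × 0.3178) = 0.2106 / 0.326092 = 0.64583

0.646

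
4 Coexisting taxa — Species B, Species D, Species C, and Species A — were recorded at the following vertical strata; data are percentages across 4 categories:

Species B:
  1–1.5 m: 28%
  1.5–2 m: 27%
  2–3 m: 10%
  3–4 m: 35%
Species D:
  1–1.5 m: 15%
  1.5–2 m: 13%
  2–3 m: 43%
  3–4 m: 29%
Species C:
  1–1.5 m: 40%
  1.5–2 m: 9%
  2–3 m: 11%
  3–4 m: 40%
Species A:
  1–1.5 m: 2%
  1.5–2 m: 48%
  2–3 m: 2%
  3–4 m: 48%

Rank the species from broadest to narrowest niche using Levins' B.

Species B > Species D > Species C > Species A

Convert percentages to proportions (divide by 100).
Σp_Bᵢ² = 0.28² + 0.27² + 0.10² + 0.35² = 0.0784 + 0.0729 + 0.0100 + 0.1225 = 0.2838
B_B = 1 / 0.2838 = 3.5236
Σp_Dᵢ² = 0.15² + 0.13² + 0.43² + 0.29² = 0.0225 + 0.0169 + 0.1849 + 0.0841 = 0.3084
B_D = 1 / 0.3084 = 3.2425
Σp_Cᵢ² = 0.40² + 0.09² + 0.11² + 0.40² = 0.1600 + 0.0081 + 0.0121 + 0.1600 = 0.3402
B_C = 1 / 0.3402 = 2.9394
Σp_Aᵢ² = 0.02² + 0.48² + 0.02² + 0.48² = 0.0004 + 0.2304 + 0.0004 + 0.2304 = 0.4616
B_A = 1 / 0.4616 = 2.1664
Ranking by B (broadest → narrowest): Species B (3.52) > Species D (3.24) > Species C (2.94) > Species A (2.17)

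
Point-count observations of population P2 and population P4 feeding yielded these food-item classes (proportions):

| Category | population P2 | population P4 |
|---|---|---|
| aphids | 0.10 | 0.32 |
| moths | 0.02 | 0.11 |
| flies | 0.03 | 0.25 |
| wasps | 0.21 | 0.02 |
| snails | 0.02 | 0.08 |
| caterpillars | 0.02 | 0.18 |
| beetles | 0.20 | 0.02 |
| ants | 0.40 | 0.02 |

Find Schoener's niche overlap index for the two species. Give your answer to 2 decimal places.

0.25

Σ|p₁ᵢ − p₂ᵢ| = 0.22 + 0.09 + 0.22 + 0.19 + 0.06 + 0.16 + 0.18 + 0.38 = 1.50
D = 1 − ½ × 1.50 = 1 − 0.750 = 0.2500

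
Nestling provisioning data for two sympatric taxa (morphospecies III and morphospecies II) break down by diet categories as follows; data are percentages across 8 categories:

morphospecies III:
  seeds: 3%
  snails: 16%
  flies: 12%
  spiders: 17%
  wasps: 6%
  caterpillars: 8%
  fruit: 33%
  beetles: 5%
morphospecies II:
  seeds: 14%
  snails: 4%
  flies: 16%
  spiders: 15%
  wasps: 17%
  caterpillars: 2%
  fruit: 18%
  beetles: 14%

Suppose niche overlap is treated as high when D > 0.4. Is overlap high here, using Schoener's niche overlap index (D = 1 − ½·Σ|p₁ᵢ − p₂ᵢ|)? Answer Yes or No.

Convert percentages to proportions (divide by 100).
Σ|p₁ᵢ − p₂ᵢ| = 0.11 + 0.12 + 0.04 + 0.02 + 0.11 + 0.06 + 0.15 + 0.09 = 0.70
D = 1 − ½ × 0.70 = 1 − 0.350 = 0.6500
D = 0.6500 > 0.4 → Yes.

Yes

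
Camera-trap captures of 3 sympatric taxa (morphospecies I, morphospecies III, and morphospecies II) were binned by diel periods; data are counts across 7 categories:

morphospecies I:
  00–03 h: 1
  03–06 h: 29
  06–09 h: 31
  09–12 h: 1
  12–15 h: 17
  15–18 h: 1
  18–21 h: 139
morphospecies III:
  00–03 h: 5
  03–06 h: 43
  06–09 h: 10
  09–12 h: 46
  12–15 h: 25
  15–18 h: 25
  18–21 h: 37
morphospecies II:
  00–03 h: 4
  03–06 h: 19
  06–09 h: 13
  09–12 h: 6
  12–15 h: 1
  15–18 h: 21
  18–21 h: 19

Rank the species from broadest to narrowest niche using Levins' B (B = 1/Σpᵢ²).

morphospecies III > morphospecies II > morphospecies I

Proportions for morphospecies I (n=219): 1/219=0.0046, 29/219=0.1324, 31/219=0.1416, 1/219=0.0046, 17/219=0.0776, 1/219=0.0046, 139/219=0.6347
Proportions for morphospecies III (n=191): 5/191=0.0262, 43/191=0.2251, 10/191=0.0524, 46/191=0.2408, 25/191=0.1309, 25/191=0.1309, 37/191=0.1937
Proportions for morphospecies II (n=83): 4/83=0.0482, 19/83=0.2289, 13/83=0.1566, 6/83=0.0723, 1/83=0.0120, 21/83=0.2530, 19/83=0.2289
Σp_Iᵢ² = 0.0046² + 0.1324² + 0.1416² + 0.0046² + 0.0776² + 0.0046² + 0.6347² = 0.000021 + 0.017530 + 0.020051 + 0.000021 + 0.006022 + 0.000021 + 0.402844 = 0.446510
B_I = 1 / 0.446510 = 2.2396
Σp_IIIᵢ² = 0.0262² + 0.2251² + 0.0524² + 0.2408² + 0.1309² + 0.1309² + 0.1937² = 0.000686 + 0.050670 + 0.002746 + 0.057985 + 0.017135 + 0.017135 + 0.037520 = 0.183877
B_III = 1 / 0.183877 = 5.4384
Σp_IIᵢ² = 0.0482² + 0.2289² + 0.1566² + 0.0723² + 0.0120² + 0.2530² + 0.2289² = 0.002323 + 0.052395 + 0.024524 + 0.005227 + 0.000144 + 0.064009 + 0.052395 = 0.201017
B_II = 1 / 0.201017 = 4.9747
Ranking by B (broadest → narrowest): morphospecies III (5.44) > morphospecies II (4.97) > morphospecies I (2.24)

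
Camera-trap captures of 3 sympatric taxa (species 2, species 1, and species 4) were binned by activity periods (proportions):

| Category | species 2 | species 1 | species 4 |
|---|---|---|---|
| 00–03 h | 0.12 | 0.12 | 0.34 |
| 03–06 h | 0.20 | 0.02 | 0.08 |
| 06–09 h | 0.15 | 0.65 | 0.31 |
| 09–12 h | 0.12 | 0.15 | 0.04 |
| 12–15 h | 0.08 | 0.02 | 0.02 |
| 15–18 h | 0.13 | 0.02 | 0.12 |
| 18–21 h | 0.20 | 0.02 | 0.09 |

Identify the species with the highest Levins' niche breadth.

Σp_2ᵢ² = 0.12² + 0.20² + 0.15² + 0.12² + 0.08² + 0.13² + 0.20² = 0.0144 + 0.0400 + 0.0225 + 0.0144 + 0.0064 + 0.0169 + 0.0400 = 0.1546
B_2 = 1 / 0.1546 = 6.4683
Σp_1ᵢ² = 0.12² + 0.02² + 0.65² + 0.15² + 0.02² + 0.02² + 0.02² = 0.0144 + 0.0004 + 0.4225 + 0.0225 + 0.0004 + 0.0004 + 0.0004 = 0.4610
B_1 = 1 / 0.4610 = 2.1692
Σp_4ᵢ² = 0.34² + 0.08² + 0.31² + 0.04² + 0.02² + 0.12² + 0.09² = 0.1156 + 0.0064 + 0.0961 + 0.0016 + 0.0004 + 0.0144 + 0.0081 = 0.2426
B_4 = 1 / 0.2426 = 4.1220
Highest B → broadest niche (most generalist): species 2 (B = 6.47).

species 2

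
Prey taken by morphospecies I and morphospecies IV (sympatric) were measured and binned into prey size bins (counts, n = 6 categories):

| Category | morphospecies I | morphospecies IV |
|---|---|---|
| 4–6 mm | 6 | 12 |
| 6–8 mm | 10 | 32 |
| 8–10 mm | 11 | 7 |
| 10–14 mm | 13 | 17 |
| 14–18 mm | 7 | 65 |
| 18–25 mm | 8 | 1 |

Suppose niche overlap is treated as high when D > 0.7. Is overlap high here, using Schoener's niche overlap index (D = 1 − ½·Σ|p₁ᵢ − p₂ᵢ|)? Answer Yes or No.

No

Proportions for morphospecies I (n=55): 6/55=0.1091, 10/55=0.1818, 11/55=0.2000, 13/55=0.2364, 7/55=0.1273, 8/55=0.1455
Proportions for morphospecies IV (n=134): 12/134=0.0896, 32/134=0.2388, 7/134=0.0522, 17/134=0.1269, 65/134=0.4851, 1/134=0.0075
Σ|p₁ᵢ − p₂ᵢ| = 0.0195 + 0.0570 + 0.1478 + 0.1095 + 0.3578 + 0.1380 = 0.8296
D = 1 − ½ × 0.8296 = 1 − 0.41480 = 0.58520
D = 0.58520 < 0.7 → No.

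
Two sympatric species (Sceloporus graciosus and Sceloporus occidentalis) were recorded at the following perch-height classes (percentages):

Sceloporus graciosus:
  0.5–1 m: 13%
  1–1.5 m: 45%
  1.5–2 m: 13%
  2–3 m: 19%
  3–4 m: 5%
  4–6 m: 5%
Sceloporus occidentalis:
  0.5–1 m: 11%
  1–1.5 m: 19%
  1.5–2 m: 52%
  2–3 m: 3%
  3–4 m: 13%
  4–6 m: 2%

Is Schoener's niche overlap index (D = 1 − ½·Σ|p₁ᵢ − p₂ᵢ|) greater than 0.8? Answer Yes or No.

Convert percentages to proportions (divide by 100).
Σ|p₁ᵢ − p₂ᵢ| = 0.02 + 0.26 + 0.39 + 0.16 + 0.08 + 0.03 = 0.94
D = 1 − ½ × 0.94 = 1 − 0.470 = 0.5300
D = 0.5300 < 0.8 → No.

No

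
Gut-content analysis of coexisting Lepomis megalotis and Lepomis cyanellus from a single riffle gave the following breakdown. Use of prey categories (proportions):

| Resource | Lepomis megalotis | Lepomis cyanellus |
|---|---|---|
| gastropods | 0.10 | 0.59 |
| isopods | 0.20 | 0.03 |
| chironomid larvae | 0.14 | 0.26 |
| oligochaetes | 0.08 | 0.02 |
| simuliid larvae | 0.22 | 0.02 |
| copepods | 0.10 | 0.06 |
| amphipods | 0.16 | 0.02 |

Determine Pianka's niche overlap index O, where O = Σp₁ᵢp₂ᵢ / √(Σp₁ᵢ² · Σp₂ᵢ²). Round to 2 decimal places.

0.45

Σ p₁ᵢp₂ᵢ = 0.0590 + 0.0060 + 0.0364 + 0.0016 + 0.0044 + 0.0060 + 0.0032 = 0.1166
Σp_1ᵢ² = 0.10² + 0.20² + 0.14² + 0.08² + 0.22² + 0.10² + 0.16² = 0.0100 + 0.0400 + 0.0196 + 0.0064 + 0.0484 + 0.0100 + 0.0256 = 0.1600
Σp_2ᵢ² = 0.59² + 0.03² + 0.26² + 0.02² + 0.02² + 0.06² + 0.02² = 0.3481 + 0.0009 + 0.0676 + 0.0004 + 0.0004 + 0.0036 + 0.0004 = 0.4214
O = 0.1166 / √(0.1600 × 0.4214) = 0.1166 / 0.25966 = 0.4490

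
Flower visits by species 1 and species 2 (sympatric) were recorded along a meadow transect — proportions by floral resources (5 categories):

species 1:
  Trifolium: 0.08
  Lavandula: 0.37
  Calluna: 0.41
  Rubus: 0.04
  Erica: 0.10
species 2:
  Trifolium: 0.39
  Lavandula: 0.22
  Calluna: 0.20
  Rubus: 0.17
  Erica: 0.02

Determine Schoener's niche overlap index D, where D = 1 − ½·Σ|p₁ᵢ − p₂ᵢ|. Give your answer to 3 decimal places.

0.560

Σ|p₁ᵢ − p₂ᵢ| = 0.31 + 0.15 + 0.21 + 0.13 + 0.08 = 0.88
D = 1 − ½ × 0.88 = 1 − 0.440 = 0.56000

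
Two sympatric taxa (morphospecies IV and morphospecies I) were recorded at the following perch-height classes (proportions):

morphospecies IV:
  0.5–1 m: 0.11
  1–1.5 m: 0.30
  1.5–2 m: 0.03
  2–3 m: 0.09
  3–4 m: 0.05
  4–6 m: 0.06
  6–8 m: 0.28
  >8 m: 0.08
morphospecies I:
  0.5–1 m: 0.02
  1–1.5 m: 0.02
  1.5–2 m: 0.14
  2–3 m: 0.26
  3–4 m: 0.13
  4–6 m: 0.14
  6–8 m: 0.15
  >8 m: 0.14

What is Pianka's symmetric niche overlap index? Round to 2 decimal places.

Σ p₁ᵢp₂ᵢ = 0.0022 + 0.0060 + 0.0042 + 0.0234 + 0.0065 + 0.0084 + 0.0420 + 0.0112 = 0.1039
Σp_1ᵢ² = 0.11² + 0.30² + 0.03² + 0.09² + 0.05² + 0.06² + 0.28² + 0.08² = 0.0121 + 0.0900 + 0.0009 + 0.0081 + 0.0025 + 0.0036 + 0.0784 + 0.0064 = 0.2020
Σp_2ᵢ² = 0.02² + 0.02² + 0.14² + 0.26² + 0.13² + 0.14² + 0.15² + 0.14² = 0.0004 + 0.0004 + 0.0196 + 0.0676 + 0.0169 + 0.0196 + 0.0225 + 0.0196 = 0.1666
O = 0.1039 / √(0.2020 × 0.1666) = 0.1039 / 0.18345 = 0.5664

0.57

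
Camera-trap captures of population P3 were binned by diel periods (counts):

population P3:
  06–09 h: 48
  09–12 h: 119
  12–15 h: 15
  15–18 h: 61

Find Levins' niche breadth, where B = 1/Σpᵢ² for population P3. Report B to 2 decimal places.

Proportions for population P3 (n=243): 48/243=0.1975, 119/243=0.4897, 15/243=0.0617, 61/243=0.2510
Σpᵢ² = 0.1975² + 0.4897² + 0.0617² + 0.2510² = 0.039006 + 0.239806 + 0.003807 + 0.063001 = 0.345620
B = 1 / 0.345620 = 2.8934

2.89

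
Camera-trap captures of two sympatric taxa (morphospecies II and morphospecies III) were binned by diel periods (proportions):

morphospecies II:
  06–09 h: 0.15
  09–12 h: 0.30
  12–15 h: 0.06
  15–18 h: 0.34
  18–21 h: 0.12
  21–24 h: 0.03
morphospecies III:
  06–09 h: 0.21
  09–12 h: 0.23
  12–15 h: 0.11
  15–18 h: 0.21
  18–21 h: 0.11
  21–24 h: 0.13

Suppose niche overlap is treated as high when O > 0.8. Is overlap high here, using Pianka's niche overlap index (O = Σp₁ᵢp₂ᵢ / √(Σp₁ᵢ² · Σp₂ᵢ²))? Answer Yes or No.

Σ p₁ᵢp₂ᵢ = 0.0315 + 0.0690 + 0.0066 + 0.0714 + 0.0132 + 0.0039 = 0.1956
Σp_1ᵢ² = 0.15² + 0.30² + 0.06² + 0.34² + 0.12² + 0.03² = 0.0225 + 0.0900 + 0.0036 + 0.1156 + 0.0144 + 0.0009 = 0.2470
Σp_2ᵢ² = 0.21² + 0.23² + 0.11² + 0.21² + 0.11² + 0.13² = 0.0441 + 0.0529 + 0.0121 + 0.0441 + 0.0121 + 0.0169 = 0.1822
O = 0.1956 / √(0.2470 × 0.1822) = 0.1956 / 0.21214 = 0.9220
O = 0.9220 > 0.8 → Yes.

Yes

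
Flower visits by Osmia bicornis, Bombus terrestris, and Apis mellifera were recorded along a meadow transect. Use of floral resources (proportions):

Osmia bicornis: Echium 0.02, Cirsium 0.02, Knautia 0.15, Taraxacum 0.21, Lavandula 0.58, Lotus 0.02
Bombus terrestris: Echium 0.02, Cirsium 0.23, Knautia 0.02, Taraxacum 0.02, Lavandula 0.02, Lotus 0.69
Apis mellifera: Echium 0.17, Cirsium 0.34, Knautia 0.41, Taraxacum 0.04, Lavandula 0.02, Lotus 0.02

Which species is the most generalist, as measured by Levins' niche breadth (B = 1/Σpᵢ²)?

Apis mellifera

Σp_bicoᵢ² = 0.02² + 0.02² + 0.15² + 0.21² + 0.58² + 0.02² = 0.0004 + 0.0004 + 0.0225 + 0.0441 + 0.3364 + 0.0004 = 0.4042
B_bico = 1 / 0.4042 = 2.4740
Σp_terrᵢ² = 0.02² + 0.23² + 0.02² + 0.02² + 0.02² + 0.69² = 0.0004 + 0.0529 + 0.0004 + 0.0004 + 0.0004 + 0.4761 = 0.5306
B_terr = 1 / 0.5306 = 1.8847
Σp_mellᵢ² = 0.17² + 0.34² + 0.41² + 0.04² + 0.02² + 0.02² = 0.0289 + 0.1156 + 0.1681 + 0.0016 + 0.0004 + 0.0004 = 0.3150
B_mell = 1 / 0.3150 = 3.1746
Highest B → broadest niche (most generalist): Apis mellifera (B = 3.17).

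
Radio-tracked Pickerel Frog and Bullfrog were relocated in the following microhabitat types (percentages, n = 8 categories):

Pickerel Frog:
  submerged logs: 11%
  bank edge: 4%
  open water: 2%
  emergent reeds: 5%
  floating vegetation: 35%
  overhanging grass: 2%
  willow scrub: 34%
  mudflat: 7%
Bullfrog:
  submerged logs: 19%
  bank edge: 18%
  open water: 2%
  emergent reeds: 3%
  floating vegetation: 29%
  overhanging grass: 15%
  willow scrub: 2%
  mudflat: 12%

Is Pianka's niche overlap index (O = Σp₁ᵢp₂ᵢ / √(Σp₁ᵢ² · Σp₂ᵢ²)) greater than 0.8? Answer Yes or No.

No

Convert percentages to proportions (divide by 100).
Σ p₁ᵢp₂ᵢ = 0.0209 + 0.0072 + 0.0004 + 0.0015 + 0.1015 + 0.0030 + 0.0068 + 0.0084 = 0.1497
Σp_1ᵢ² = 0.11² + 0.04² + 0.02² + 0.05² + 0.35² + 0.02² + 0.34² + 0.07² = 0.0121 + 0.0016 + 0.0004 + 0.0025 + 0.1225 + 0.0004 + 0.1156 + 0.0049 = 0.2600
Σp_2ᵢ² = 0.19² + 0.18² + 0.02² + 0.03² + 0.29² + 0.15² + 0.02² + 0.12² = 0.0361 + 0.0324 + 0.0004 + 0.0009 + 0.0841 + 0.0225 + 0.0004 + 0.0144 = 0.1912
O = 0.1497 / √(0.2600 × 0.1912) = 0.1497 / 0.22296 = 0.6714
O = 0.6714 < 0.8 → No.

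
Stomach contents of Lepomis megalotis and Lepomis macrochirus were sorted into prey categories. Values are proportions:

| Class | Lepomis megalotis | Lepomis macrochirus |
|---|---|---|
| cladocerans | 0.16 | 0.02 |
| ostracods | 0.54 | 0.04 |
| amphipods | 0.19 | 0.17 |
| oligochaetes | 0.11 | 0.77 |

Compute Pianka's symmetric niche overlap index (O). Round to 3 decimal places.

Σ p₁ᵢp₂ᵢ = 0.0032 + 0.0216 + 0.0323 + 0.0847 = 0.1418
Σp_1ᵢ² = 0.16² + 0.54² + 0.19² + 0.11² = 0.0256 + 0.2916 + 0.0361 + 0.0121 = 0.3654
Σp_2ᵢ² = 0.02² + 0.04² + 0.17² + 0.77² = 0.0004 + 0.0016 + 0.0289 + 0.5929 = 0.6238
O = 0.1418 / √(0.3654 × 0.6238) = 0.1418 / 0.477427 = 0.29701

0.297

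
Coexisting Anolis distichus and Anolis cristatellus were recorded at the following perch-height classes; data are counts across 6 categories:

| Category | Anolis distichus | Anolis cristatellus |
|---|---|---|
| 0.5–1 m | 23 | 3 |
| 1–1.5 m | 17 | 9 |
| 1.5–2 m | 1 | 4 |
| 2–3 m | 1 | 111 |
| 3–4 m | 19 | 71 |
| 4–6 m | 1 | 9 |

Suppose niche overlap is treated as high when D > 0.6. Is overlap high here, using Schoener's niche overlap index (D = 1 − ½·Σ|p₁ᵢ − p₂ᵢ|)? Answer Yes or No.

Proportions for Anolis distichus (n=62): 23/62=0.3710, 17/62=0.2742, 1/62=0.0161, 1/62=0.0161, 19/62=0.3065, 1/62=0.0161
Proportions for Anolis cristatellus (n=207): 3/207=0.0145, 9/207=0.0435, 4/207=0.0193, 111/207=0.5362, 71/207=0.3430, 9/207=0.0435
Σ|p₁ᵢ − p₂ᵢ| = 0.3565 + 0.2307 + 0.0032 + 0.5201 + 0.0365 + 0.0274 = 1.1744
D = 1 − ½ × 1.1744 = 1 − 0.58720 = 0.41280
D = 0.41280 < 0.6 → No.

No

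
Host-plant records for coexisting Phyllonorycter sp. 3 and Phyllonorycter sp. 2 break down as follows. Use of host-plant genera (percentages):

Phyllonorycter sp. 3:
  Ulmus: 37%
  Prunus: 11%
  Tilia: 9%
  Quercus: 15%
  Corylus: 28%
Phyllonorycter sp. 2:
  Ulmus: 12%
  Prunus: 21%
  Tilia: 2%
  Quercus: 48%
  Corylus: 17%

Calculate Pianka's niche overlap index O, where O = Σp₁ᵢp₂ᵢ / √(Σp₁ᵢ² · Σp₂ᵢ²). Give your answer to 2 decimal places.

0.66

Convert percentages to proportions (divide by 100).
Σ p₁ᵢp₂ᵢ = 0.0444 + 0.0231 + 0.0018 + 0.0720 + 0.0476 = 0.1889
Σp_1ᵢ² = 0.37² + 0.11² + 0.09² + 0.15² + 0.28² = 0.1369 + 0.0121 + 0.0081 + 0.0225 + 0.0784 = 0.2580
Σp_2ᵢ² = 0.12² + 0.21² + 0.02² + 0.48² + 0.17² = 0.0144 + 0.0441 + 0.0004 + 0.2304 + 0.0289 = 0.3182
O = 0.1889 / √(0.2580 × 0.3182) = 0.1889 / 0.28652 = 0.6593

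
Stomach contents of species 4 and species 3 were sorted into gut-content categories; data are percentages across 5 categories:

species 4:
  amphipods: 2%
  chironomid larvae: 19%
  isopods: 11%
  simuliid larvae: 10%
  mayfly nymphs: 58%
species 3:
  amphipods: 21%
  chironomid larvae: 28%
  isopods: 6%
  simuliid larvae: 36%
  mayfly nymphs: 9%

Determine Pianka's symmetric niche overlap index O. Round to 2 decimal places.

Convert percentages to proportions (divide by 100).
Σ p₁ᵢp₂ᵢ = 0.0042 + 0.0532 + 0.0066 + 0.0360 + 0.0522 = 0.1522
Σp_1ᵢ² = 0.02² + 0.19² + 0.11² + 0.10² + 0.58² = 0.0004 + 0.0361 + 0.0121 + 0.0100 + 0.3364 = 0.3950
Σp_2ᵢ² = 0.21² + 0.28² + 0.06² + 0.36² + 0.09² = 0.0441 + 0.0784 + 0.0036 + 0.1296 + 0.0081 = 0.2638
O = 0.1522 / √(0.3950 × 0.2638) = 0.1522 / 0.32280 = 0.4715

0.47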